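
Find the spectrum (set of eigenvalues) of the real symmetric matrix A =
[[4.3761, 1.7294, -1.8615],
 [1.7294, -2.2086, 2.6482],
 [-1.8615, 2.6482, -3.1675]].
sigma(A) ≈ {-6, 0, 5}

A is real symmetric, so its spectrum consists of real eigenvalues. Expanding the characteristic polynomial of the displayed matrix gives
  det(λ I - A) = p(λ) = λ^3 + (1)λ^2 + (-30)λ + (0).
Solving p(λ) = 0 yields eigenvalues ≈ -6, 0, 5. (A is shown rounded to 4 decimals, so these recover the underlying integer eigenvalues to within that precision.)
Verification: the trace of A = -1 equals the sum of eigenvalues -1, and det(A) ≈ 0.0007 matches the eigenvalue product 0.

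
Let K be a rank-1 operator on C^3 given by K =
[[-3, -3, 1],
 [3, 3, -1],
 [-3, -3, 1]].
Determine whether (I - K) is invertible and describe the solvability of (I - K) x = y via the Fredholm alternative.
(I - K) is singular (det(I - K) = 0, i.e. 1 ∈ sigma(K)). (I - K) x = y is solvable iff y ⊥ ker((I - K)^*) = span{(-3, -3, 1)}, i.e. iff -3y_1 - 3y_2 + y_3 = 0. When solvable, the solutions are x = y + c·(1, -1, 1), c arbitrary (ker(I - K) = span{(1, -1, 1)}, dimension 1).

K has rank 1, so it is an outer product K = u v^T: every row of K is a multiple of one row vector. Reading off the entries, u = (1, -1, 1) and v = (-3, -3, 1) (row i of K equals u_i·v^T). A rank-one matrix u v^T satisfies K u = u (v·u) and kills the (2)-dimensional subspace v^⊥, so its characteristic polynomial is lambda^2 (lambda - v·u) with v·u = tr K = 1. Hence the eigenvalues of I - K are 1 (multiplicity 2) and 1 - (1) = 0, so det(I - K) = 0. (Direct check: I - K =
[[4, 3, -1],
 [-3, -2, 1],
 [3, 3, 0]]
has determinant 0.) So 1 is an eigenvalue of K and (I - K) is not invertible. The finite-dimensional Fredholm alternative says: either (I - K) is invertible, or ker(I - K) ≠ {0} and then range(I - K) = ker((I - K)^*)^⊥, with dim ker(I - K) = dim ker((I - K)^*). We are in the second case, so we need both kernels. Kernel of I - K: (I - K) u = u - u (v·u) = u - u = 0, so ker(I - K) = span{u} = span{(1, -1, 1)} (it is exactly 1-dimensional because rank(I - K) = 2). Kernel of the adjoint: K is real, so (I - K)^* = I - K^T = I - v u^T, and (I - v u^T) v = v - v (u·v) = 0; hence ker((I - K)^*) = span{v} = span{(-3, -3, 1)}. Therefore (I - K) x = y is solvable iff <y, v> = 0, i.e. iff -3y_1 - 3y_2 + y_3 = 0. When this holds, K y = u (v·y) = 0, so (I - K) y = y and x = y is a particular solution; the full solution set is the line x = y + c·u = y + c·(1, -1, 1), c ∈ C.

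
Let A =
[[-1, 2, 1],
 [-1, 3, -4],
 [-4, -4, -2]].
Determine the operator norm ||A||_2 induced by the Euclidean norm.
||A||_2 ≈ 6.0979 (= sqrt(largest eigenvalue of A^T A))

||A||_2 = sigma_max(A) = sqrt(lambda_max(A^T A)). Form the symmetric matrix M = A^T A =
[[18, 11, 11],
 [11, 29, -2],
 [11, -2, 21]].
Its characteristic polynomial (trace, sum of principal 2x2 minors, determinant of M give the coefficients) is
  p(λ) = det(λ I - M) = λ^3 - 68λ^2 + 1263λ - 4356.
No integer candidate from the rational root theorem (±divisors of 4356) is a root, so the roots are irrational. The cubic discriminant is Δ = 60279300 > 0, so there are three distinct real roots. p(4) = -328 and p(5) = 384 have opposite signs, so a root lies in (4, 5); Newton's method refines it to λ ≈ 4.4418. p(26) = 90 and p(27) = -144 have opposite signs, so a root lies in (26, 27); Newton's method refines it to λ ≈ 26.3732. p(37) = -64 and p(38) = 318 have opposite signs, so a root lies in (37, 38); Newton's method refines it to λ ≈ 37.185. Check (Vieta): the three roots sum to 68, matching tr M = 68.
So the eigenvalues of A^T A are ≈ 4.4418, 26.3732, 37.185 (all ≥ 0, as they must be for A^T A). The largest is λ_max ≈ 37.185, hence ||A||_2 = sqrt(λ_max) ≈ 6.0979.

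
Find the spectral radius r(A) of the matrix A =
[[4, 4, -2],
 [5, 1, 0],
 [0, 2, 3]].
r(A) = (4 + sqrt(84))/2 ≈ 6.5826

The eigenvalues of A are the roots of its characteristic polynomial. With M = A (coefficients from the trace, the sum of principal 2x2 minors, and det A):
  p(λ) = det(λ I - M) = λ^3 - 8λ^2 - λ + 68.
By the rational root theorem any rational root is an integer divisor of 68. Testing λ = 4: p(4) = 64 - 128 - 4 + 68 = 0, so λ = 4 is a root. Dividing out (λ - 4) leaves p(λ) = (λ - 4)(λ^2 - 4λ - 17). For λ^2 - 4λ - 17 the discriminant is 84. It is nonnegative but not a perfect square, so the roots are real and irrational: λ = (4 ± sqrt(84))/2 ≈ 6.5826, -2.5826.
Thus the eigenvalues (to 4 decimals) are 6.5826 (modulus 6.5826); -2.5826 (modulus 2.5826); 4 (modulus 4). The spectral radius is the largest modulus: r(A) = (4 + sqrt(84))/2 ≈ 6.5826. (Cross-check: r(A) ≤ ||A||_2 ≈ 7.4633; equality holds whenever A is normal, though it can also hold for some non-normal A.)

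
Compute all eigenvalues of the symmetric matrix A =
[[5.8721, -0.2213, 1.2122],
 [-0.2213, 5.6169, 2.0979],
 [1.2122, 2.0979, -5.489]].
sigma(A) ≈ {-6, 6} (6 with multiplicity 2)

A is real symmetric, so its spectrum consists of real eigenvalues. Expanding the characteristic polynomial of the displayed matrix gives
  det(λ I - A) = p(λ) = λ^3 + (-6)λ^2 + (-36)λ + (215.9983).
Solving p(λ) = 0 yields eigenvalues ≈ -6, 6, 6. (A is shown rounded to 4 decimals, so these recover the underlying integer eigenvalues to within that precision.)
Verification: the trace of A = 6 equals the sum of eigenvalues 6, and det(A) ≈ -215.9983 matches the eigenvalue product -216.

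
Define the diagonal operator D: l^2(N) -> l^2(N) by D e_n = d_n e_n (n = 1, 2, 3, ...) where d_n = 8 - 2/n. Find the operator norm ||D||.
||D|| = 8

For a diagonal operator on l^2 with entries d_n, ||D|| = sup_n |d_n|. Here d_1 = 6, d_2 = 7, ..., and d_n = 8 - 2/n increases monotonically toward 8. All terms lie in [6, 8), so |d_n| = d_n and the supremum is the limit 8, which is not attained by any individual d_n. Hence ||D|| = 8.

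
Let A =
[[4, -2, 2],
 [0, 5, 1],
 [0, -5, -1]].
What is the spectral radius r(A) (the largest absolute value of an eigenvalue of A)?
r(A) = 4

The eigenvalues of A are the roots of its characteristic polynomial. With M = A (coefficients from the trace, the sum of principal 2x2 minors, and det A):
  p(λ) = det(λ I - M) = λ^3 - 8λ^2 + 16λ.
The constant term is 0, so λ = 0 is a root. Dividing out λ leaves p(λ) = λ(λ^2 - 8λ + 16). For λ^2 - 8λ + 16 the discriminant is 0. It is a perfect square (0^2), so the roots are rational: λ = (8 ± 0)/2 = 4, 4.
Thus the eigenvalues (to 4 decimals) are 4 (modulus 4); 0 (modulus 0). The spectral radius is the largest modulus: r(A) = 4. (Cross-check: r(A) ≤ ||A||_2 ≈ 7.4833; equality holds whenever A is normal, though it can also hold for some non-normal A.)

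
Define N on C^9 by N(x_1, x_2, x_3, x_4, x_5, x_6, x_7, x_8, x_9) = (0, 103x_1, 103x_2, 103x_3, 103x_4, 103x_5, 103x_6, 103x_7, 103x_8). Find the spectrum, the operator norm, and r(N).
sigma(N) = {0}; ||N|| = 103; r(N) = 0. (N is nilpotent with N^9 = 0.)

On C^9, N is a strictly lower-triangular matrix with 103 on the subdiagonal and zeros elsewhere, so its characteristic polynomial is lambda^9 and every eigenvalue is 0: sigma(N) = {0}. For the operator norm, N e_i = 103e_{i+1} for i = 1, ..., 8 and N e_9 = 0, so the singular values of N are 103 (with multiplicity 8) and 0; hence ||N|| = 103. The spectral radius r(N) = max|lambda| = 0. Note ||N|| > r(N) — characteristic of non-normal nilpotent operators. Indeed N^9 = 0.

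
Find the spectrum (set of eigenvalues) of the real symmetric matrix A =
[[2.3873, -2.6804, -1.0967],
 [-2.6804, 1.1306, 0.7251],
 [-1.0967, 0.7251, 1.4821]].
sigma(A) ≈ {-1, 1, 5}

A is real symmetric, so its spectrum consists of real eigenvalues. Expanding the characteristic polynomial of the displayed matrix gives
  det(λ I - A) = p(λ) = λ^3 + (-5)λ^2 + (-1)λ + (5).
Solving p(λ) = 0 yields eigenvalues ≈ -1, 1, 5. (A is shown rounded to 4 decimals, so these recover the underlying integer eigenvalues to within that precision.)
Verification: the trace of A = 5 equals the sum of eigenvalues 5, and det(A) ≈ -4.9999 matches the eigenvalue product -5.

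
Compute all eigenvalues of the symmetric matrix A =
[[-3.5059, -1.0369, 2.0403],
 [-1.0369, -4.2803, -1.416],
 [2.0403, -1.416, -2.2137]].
sigma(A) ≈ {-5, 0} (-5 with multiplicity 2)

A is real symmetric, so its spectrum consists of real eigenvalues. Expanding the characteristic polynomial of the displayed matrix gives
  det(λ I - A) = p(λ) = λ^3 + (10)λ^2 + (25)λ + (0).
Solving p(λ) = 0 yields eigenvalues ≈ -5, -5, 0. (A is shown rounded to 4 decimals, so these recover the underlying integer eigenvalues to within that precision.)
Verification: the trace of A = -10 equals the sum of eigenvalues -10, and det(A) ≈ -0.0004 matches the eigenvalue product 0.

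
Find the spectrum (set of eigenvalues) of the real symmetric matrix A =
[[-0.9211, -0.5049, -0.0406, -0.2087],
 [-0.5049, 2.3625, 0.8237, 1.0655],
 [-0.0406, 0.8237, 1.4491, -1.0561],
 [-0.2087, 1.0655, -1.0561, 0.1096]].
sigma(A) ≈ {-1, 2, 3} (-1 with multiplicity 2)

A is real symmetric, so its spectrum consists of real eigenvalues. Expanding the characteristic polynomial of the displayed matrix gives
  det(λ I - A) = p(λ) = λ^4 + (-3)λ^3 + (-3)λ^2 + (7)λ + (6).
Solving p(λ) = 0 yields eigenvalues ≈ -1, -1, 2, 3. (A is shown rounded to 4 decimals, so these recover the underlying integer eigenvalues to within that precision.)
Verification: the trace of A = 3 equals the sum of eigenvalues 3, and det(A) ≈ 6.0000 matches the eigenvalue product 6.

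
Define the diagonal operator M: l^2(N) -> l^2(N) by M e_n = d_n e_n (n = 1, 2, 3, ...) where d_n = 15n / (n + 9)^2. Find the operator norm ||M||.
||M|| = 5/12 (attained at n = 9)

For M diagonal, ||M|| = sup_n |d_n|. Treat f(x) = 15x / (x + 9)^2 for real x > 0. By the quotient rule, f'(x) = 15(9 - x)/(x + 9)^3, which is positive for x < 9 and negative for x > 9. So f has a unique maximum at x = 9, and since 9 is a positive integer, the supremum over n ≥ 1 is attained at n = 9: d_9 = 15·9/(9 + 9)^2 = 15·9/324 = 5/12. Hence ||M|| = 5/12.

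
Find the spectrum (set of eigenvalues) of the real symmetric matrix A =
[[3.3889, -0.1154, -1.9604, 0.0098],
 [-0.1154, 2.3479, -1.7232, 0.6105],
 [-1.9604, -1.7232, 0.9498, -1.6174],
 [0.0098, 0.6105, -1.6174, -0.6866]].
sigma(A) ≈ {-2, 0, 3, 5}

A is real symmetric, so its spectrum consists of real eigenvalues. Expanding the characteristic polynomial of the displayed matrix gives
  det(λ I - A) = p(λ) = λ^4 + (-6)λ^3 + (-1)λ^2 + (30)λ + (0.0025).
Solving p(λ) = 0 yields eigenvalues ≈ -2, 0, 3, 5. (A is shown rounded to 4 decimals, so these recover the underlying integer eigenvalues to within that precision.)
Verification: the trace of A = 6 equals the sum of eigenvalues 6, and det(A) ≈ 0.0025 matches the eigenvalue product 0.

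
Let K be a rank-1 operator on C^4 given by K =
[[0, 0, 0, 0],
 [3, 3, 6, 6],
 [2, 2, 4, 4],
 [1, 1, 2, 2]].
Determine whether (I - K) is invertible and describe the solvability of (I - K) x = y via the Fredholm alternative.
(I - K) is invertible (det(I - K) = -8 ≠ 0), so for every y in C^4 the equation (I - K) x = y has a unique solution.

K has rank 1, so it is an outer product K = u v^T: every row of K is a multiple of one row vector. Reading off the entries, u = (0, 3, 2, 1) and v = (1, 1, 2, 2) (row i of K equals u_i·v^T). A rank-one matrix u v^T satisfies K u = u (v·u) and kills the (3)-dimensional subspace v^⊥, so its characteristic polynomial is lambda^3 (lambda - v·u) with v·u = tr K = 9. Hence the eigenvalues of I - K are 1 (multiplicity 3) and 1 - (9) = -8, so det(I - K) = -8. (Direct check: I - K =
[[1, 0, 0, 0],
 [-3, -2, -6, -6],
 [-2, -2, -3, -4],
 [-1, -1, -2, -1]]
has determinant -8.) The finite-dimensional Fredholm alternative says: either (I - K) is invertible, or ker(I - K) ≠ {0} and then range(I - K) = ker((I - K)^*)^⊥, with dim ker(I - K) = dim ker((I - K)^*). Since det(I - K) ≠ 0, 1 is not an eigenvalue of K and ker(I - K) = {0}, so we are in the first case: for every y there is a unique x = (I - K)^(-1) y. Explicitly, by the Sherman–Morrison formula, (I - u v^T)^(-1) = I + u v^T/(1 - v·u), i.e. (I - K)^(-1) = I + K/(-8).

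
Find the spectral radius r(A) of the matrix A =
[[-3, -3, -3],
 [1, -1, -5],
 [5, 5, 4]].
r(A) ≈ 5.4809

The eigenvalues of A are the roots of its characteristic polynomial. With M = A (coefficients from the trace, the sum of principal 2x2 minors, and det A):
  p(λ) = det(λ I - M) = λ^3 + 30λ + 6.
No integer candidate from the rational root theorem (±divisors of 6) is a root, so the roots are irrational. The cubic discriminant is Δ = -108972 < 0, so there is one real root and a complex-conjugate pair. p(-1) = -25 and p(0) = 6 have opposite signs, so a root lies in (-1, 0); Newton's method refines it to λ ≈ -0.1997. Dividing out (λ - (-0.1997)) leaves approximately λ^2 - 0.1997λ + 30.0399. For λ^2 - 0.1997λ + 30.0399 the discriminant is -120.1197. It is negative, so the remaining roots are the complex-conjugate pair λ ≈ 0.0999 ± 5.48i. Their product equals the constant term, so |λ|^2 ≈ 30.0399 and |λ| ≈ 5.4809.
Thus the eigenvalues (to 4 decimals) are -0.1997 (modulus 0.1997); 0.0999 ± 5.48i (modulus 5.4809). The spectral radius is the largest modulus: r(A) ≈ 5.4809. (Cross-check: r(A) ≤ ||A||_2 ≈ 10.0592; equality holds whenever A is normal, though it can also hold for some non-normal A.)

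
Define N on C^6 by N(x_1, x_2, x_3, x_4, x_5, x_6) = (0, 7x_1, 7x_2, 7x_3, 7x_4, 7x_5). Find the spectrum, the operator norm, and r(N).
sigma(N) = {0}; ||N|| = 7; r(N) = 0. (N is nilpotent with N^6 = 0.)

On C^6, N is a strictly lower-triangular matrix with 7 on the subdiagonal and zeros elsewhere, so its characteristic polynomial is lambda^6 and every eigenvalue is 0: sigma(N) = {0}. For the operator norm, N e_i = 7e_{i+1} for i = 1, ..., 5 and N e_6 = 0, so the singular values of N are 7 (with multiplicity 5) and 0; hence ||N|| = 7. The spectral radius r(N) = max|lambda| = 0. Note ||N|| > r(N) — characteristic of non-normal nilpotent operators. Indeed N^6 = 0.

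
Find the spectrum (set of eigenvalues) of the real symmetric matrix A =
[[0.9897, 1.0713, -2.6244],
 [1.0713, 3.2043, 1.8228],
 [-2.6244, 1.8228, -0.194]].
sigma(A) ≈ {-3, 3, 4}

A is real symmetric, so its spectrum consists of real eigenvalues. Expanding the characteristic polynomial of the displayed matrix gives
  det(λ I - A) = p(λ) = λ^3 + (-4)λ^2 + (-9)λ + (36).
Solving p(λ) = 0 yields eigenvalues ≈ -3, 3, 4. (A is shown rounded to 4 decimals, so these recover the underlying integer eigenvalues to within that precision.)
Verification: the trace of A = 4 equals the sum of eigenvalues 4, and det(A) ≈ -36.0002 matches the eigenvalue product -36.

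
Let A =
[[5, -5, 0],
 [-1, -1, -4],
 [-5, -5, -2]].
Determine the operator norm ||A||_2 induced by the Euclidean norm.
||A||_2 = sqrt((72 + sqrt(2592))/2) ≈ 7.8394 (= sqrt(largest eigenvalue of A^T A))

||A||_2 = sigma_max(A) = sqrt(lambda_max(A^T A)). Form the symmetric matrix M = A^T A =
[[51, 1, 14],
 [1, 51, 14],
 [14, 14, 20]].
Its characteristic polynomial (trace, sum of principal 2x2 minors, determinant of M give the coefficients) is
  p(λ) = det(λ I - M) = λ^3 - 122λ^2 + 4248λ - 32400.
By the rational root theorem any rational root is an integer divisor of 32400. Testing λ = 50: p(50) = 125000 - 305000 + 212400 - 32400 = 0, so λ = 50 is a root. Dividing out (λ - 50) leaves p(λ) = (λ - 50)(λ^2 - 72λ + 648). For λ^2 - 72λ + 648 the discriminant is 2592. It is nonnegative but not a perfect square, so the roots are real and irrational: λ = (72 ± sqrt(2592))/2 ≈ 61.4558, 10.5442.
So the eigenvalues of A^T A are ≈ 10.5442, 50, 61.4558 (all ≥ 0, as they must be for A^T A). The largest is λ_max = (72 + sqrt(2592))/2 ≈ 61.4558, hence ||A||_2 = sqrt(λ_max) = sqrt((72 + sqrt(2592))/2) ≈ 7.8394.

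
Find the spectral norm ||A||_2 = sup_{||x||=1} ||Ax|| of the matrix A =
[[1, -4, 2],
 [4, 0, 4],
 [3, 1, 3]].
||A||_2 ≈ 7.4185 (= sqrt(largest eigenvalue of A^T A))

||A||_2 = sigma_max(A) = sqrt(lambda_max(A^T A)). Form the symmetric matrix M = A^T A =
[[26, -1, 27],
 [-1, 17, -5],
 [27, -5, 29]].
Its characteristic polynomial (trace, sum of principal 2x2 minors, determinant of M give the coefficients) is
  p(λ) = det(λ I - M) = λ^3 - 72λ^2 + 934λ - 16.
No integer candidate from the rational root theorem (±divisors of 16) is a root, so the roots are irrational. The cubic discriminant is Δ = 1258644128 > 0, so there are three distinct real roots. p(0) = -16 and p(1) = 847 have opposite signs, so a root lies in (0, 1); Newton's method refines it to λ ≈ 0.0172. p(16) = 592 and p(17) = -33 have opposite signs, so a root lies in (16, 17); Newton's method refines it to λ ≈ 16.9489. p(55) = -71 and p(56) = 2112 have opposite signs, so a root lies in (55, 56); Newton's method refines it to λ ≈ 55.0339. Check (Vieta): the three roots sum to 72, matching tr M = 72.
So the eigenvalues of A^T A are ≈ 0.0172, 16.9489, 55.0339 (all ≥ 0, as they must be for A^T A). The largest is λ_max ≈ 55.0339, hence ||A||_2 = sqrt(λ_max) ≈ 7.4185.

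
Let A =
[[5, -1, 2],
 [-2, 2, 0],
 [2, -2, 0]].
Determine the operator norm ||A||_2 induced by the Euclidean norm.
||A||_2 = sqrt((46 + sqrt(1348))/2) ≈ 6.431 (= sqrt(largest eigenvalue of A^T A))

||A||_2 = sigma_max(A) = sqrt(lambda_max(A^T A)). Form the symmetric matrix M = A^T A =
[[33, -13, 10],
 [-13, 9, -2],
 [10, -2, 4]].
Its characteristic polynomial (trace, sum of principal 2x2 minors, determinant of M give the coefficients) is
  p(λ) = det(λ I - M) = λ^3 - 46λ^2 + 192λ.
The constant term is 0, so λ = 0 is a root. Dividing out λ leaves p(λ) = λ(λ^2 - 46λ + 192). For λ^2 - 46λ + 192 the discriminant is 1348. It is nonnegative but not a perfect square, so the roots are real and irrational: λ = (46 ± sqrt(1348))/2 ≈ 41.3576, 4.6424.
So the eigenvalues of A^T A are ≈ 0, 4.6424, 41.3576 (all ≥ 0, as they must be for A^T A). The largest is λ_max = (46 + sqrt(1348))/2 ≈ 41.3576, hence ||A||_2 = sqrt(λ_max) = sqrt((46 + sqrt(1348))/2) ≈ 6.431.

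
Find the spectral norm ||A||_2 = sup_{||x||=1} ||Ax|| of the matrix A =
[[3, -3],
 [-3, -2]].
||A||_2 = sqrt((31 + sqrt(61))/2) ≈ 4.4051 (= sqrt(largest eigenvalue of A^T A))

||A||_2 = sigma_max(A) = sqrt(lambda_max(A^T A)). Form the symmetric matrix M = A^T A =
[[18, -3],
 [-3, 13]].
Its characteristic polynomial (trace, determinant of M give the coefficients) is
  p(λ) = det(λ I - M) = λ^2 - 31λ + 225.
For λ^2 - 31λ + 225 the discriminant is 61. It is nonnegative but not a perfect square, so the roots are real and irrational: λ = (31 ± sqrt(61))/2 ≈ 19.4051, 11.5949.
So the eigenvalues of A^T A are ≈ 11.5949, 19.4051 (all ≥ 0, as they must be for A^T A). The largest is λ_max = (31 + sqrt(61))/2 ≈ 19.4051, hence ||A||_2 = sqrt(λ_max) = sqrt((31 + sqrt(61))/2) ≈ 4.4051.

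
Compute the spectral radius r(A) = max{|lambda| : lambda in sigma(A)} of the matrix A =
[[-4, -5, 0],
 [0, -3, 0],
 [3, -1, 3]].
r(A) = 4

The eigenvalues of A are the roots of its characteristic polynomial. With M = A (coefficients from the trace, the sum of principal 2x2 minors, and det A):
  p(λ) = det(λ I - M) = λ^3 + 4λ^2 - 9λ - 36.
By the rational root theorem any rational root is an integer divisor of 36. Testing λ = 3: p(3) = 27 + 36 - 27 - 36 = 0, so λ = 3 is a root. Dividing out (λ - 3) leaves p(λ) = (λ - 3)(λ^2 + 7λ + 12). For λ^2 + 7λ + 12 the discriminant is 1. It is a perfect square (1^2), so the roots are rational: λ = (-7 ± 1)/2 = -3, -4.
Thus the eigenvalues (to 4 decimals) are -3 (modulus 3); -4 (modulus 4); 3 (modulus 3). The spectral radius is the largest modulus: r(A) = 4. (Cross-check: r(A) ≤ ||A||_2 ≈ 6.9256; equality holds whenever A is normal, though it can also hold for some non-normal A.)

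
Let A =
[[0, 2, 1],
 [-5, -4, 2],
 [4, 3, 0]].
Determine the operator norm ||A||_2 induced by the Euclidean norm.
||A||_2 ≈ 8.3436 (= sqrt(largest eigenvalue of A^T A))

||A||_2 = sigma_max(A) = sqrt(lambda_max(A^T A)). Form the symmetric matrix M = A^T A =
[[41, 32, -10],
 [32, 29, -6],
 [-10, -6, 5]].
Its characteristic polynomial (trace, sum of principal 2x2 minors, determinant of M give the coefficients) is
  p(λ) = det(λ I - M) = λ^3 - 75λ^2 + 379λ - 289.
No integer candidate from the rational root theorem (±divisors of 289) is a root, so the roots are irrational. The cubic discriminant is Δ = 248145152 > 0, so there are three distinct real roots. p(0) = -289 and p(1) = 16 have opposite signs, so a root lies in (0, 1); Newton's method refines it to λ ≈ 0.9325. p(4) = 91 and p(5) = -144 have opposite signs, so a root lies in (4, 5); Newton's method refines it to λ ≈ 4.4521. p(69) = -2704 and p(70) = 1741 have opposite signs, so a root lies in (69, 70); Newton's method refines it to λ ≈ 69.6154. Check (Vieta): the three roots sum to 75, matching tr M = 75.
So the eigenvalues of A^T A are ≈ 0.9325, 4.4521, 69.6154 (all ≥ 0, as they must be for A^T A). The largest is λ_max ≈ 69.6154, hence ||A||_2 = sqrt(λ_max) ≈ 8.3436.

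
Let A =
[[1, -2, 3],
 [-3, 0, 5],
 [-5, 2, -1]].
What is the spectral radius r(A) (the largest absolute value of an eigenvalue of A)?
r(A) ≈ 3.2558

The eigenvalues of A are the roots of its characteristic polynomial. With M = A (coefficients from the trace, the sum of principal 2x2 minors, and det A):
  p(λ) = det(λ I - M) = λ^3 - 2λ - 28.
No integer candidate from the rational root theorem (±divisors of 28) is a root, so the roots are irrational. The cubic discriminant is Δ = -21136 < 0, so there is one real root and a complex-conjugate pair. p(3) = -7 and p(4) = 28 have opposite signs, so a root lies in (3, 4); Newton's method refines it to λ ≈ 3.2558. Dividing out (λ - (3.2558)) leaves approximately λ^2 + 3.2558λ + 8.6001. For λ^2 + 3.2558λ + 8.6001 the discriminant is -23.8003. It is negative, so the remaining roots are the complex-conjugate pair λ ≈ -1.6279 ± 2.4393i. Their product equals the constant term, so |λ|^2 ≈ 8.6001 and |λ| ≈ 2.9326.
Thus the eigenvalues (to 4 decimals) are 3.2558 (modulus 3.2558); -1.6279 ± 2.4393i (modulus 2.9326). The spectral radius is the largest modulus: r(A) ≈ 3.2558. (Cross-check: r(A) ≤ ||A||_2 ≈ 6.5108; equality holds whenever A is normal, though it can also hold for some non-normal A.)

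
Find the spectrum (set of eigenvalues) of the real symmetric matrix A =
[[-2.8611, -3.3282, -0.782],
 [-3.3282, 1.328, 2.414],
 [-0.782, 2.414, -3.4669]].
sigma(A) ≈ {-5, -4, 4}

A is real symmetric, so its spectrum consists of real eigenvalues. Expanding the characteristic polynomial of the displayed matrix gives
  det(λ I - A) = p(λ) = λ^3 + (5)λ^2 + (-16)λ + (-80.0015).
Solving p(λ) = 0 yields eigenvalues ≈ -5, -4, 4. (A is shown rounded to 4 decimals, so these recover the underlying integer eigenvalues to within that precision.)
Verification: the trace of A = -5 equals the sum of eigenvalues -5, and det(A) ≈ 80.0015 matches the eigenvalue product 80.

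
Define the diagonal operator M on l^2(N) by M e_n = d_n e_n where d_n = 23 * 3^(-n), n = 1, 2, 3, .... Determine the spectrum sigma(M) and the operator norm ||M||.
sigma(M) = {23 * 3^(-n) : n ≥ 1} ∪ {0}; ||M|| = 23/3

A bounded diagonal operator on l^2 with diagonal entries d_n has spectrum equal to the closure of {d_n : n ≥ 1}: every d_n is an eigenvalue (with eigenvector e_n), so {d_n} ⊂ sigma(M); the spectrum is closed, so its closure is too; and for lambda not in the closure, (M - lambda I) has bounded inverse (the diagonal entries 1/(d_n - lambda) are bounded). For our sequence d_n = 23 * 3^(-n), n = 1, 2, 3, ...:
  - {d_n} = {23 * 3^(-n) : n ≥ 1}; the only limit point is 0
  - closure = {23 * 3^(-n) : n ≥ 1} ∪ {0}
For the norm: a diagonal operator has ||M|| = sup_n |d_n|. Here d_n = 23 * 3^(-n) is positive and decreasing, so sup_n |d_n| = d_1 = 23/3. So ||M|| = 23/3.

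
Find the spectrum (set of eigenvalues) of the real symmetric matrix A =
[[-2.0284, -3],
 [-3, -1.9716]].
sigma(A) ≈ {-5, 1}

A is real symmetric, so its spectrum consists of real eigenvalues. Expanding the characteristic polynomial of the displayed matrix gives
  det(λ I - A) = p(λ) = λ^2 + (4)λ + (-5).
Solving p(λ) = 0 yields eigenvalues ≈ -5, 1. (A is shown rounded to 4 decimals, so these recover the underlying integer eigenvalues to within that precision.)
Verification: the trace of A = -4 equals the sum of eigenvalues -4, and det(A) ≈ -5.0002 matches the eigenvalue product -5.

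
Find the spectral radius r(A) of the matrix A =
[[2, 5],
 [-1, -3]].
r(A) = (1 + sqrt(5))/2 ≈ 1.618

The eigenvalues of A are the roots of its characteristic polynomial. With M = A (coefficients from the trace and determinant):
  p(λ) = det(λ I - M) = λ^2 + λ - 1.
For λ^2 + λ - 1 the discriminant is 5. It is nonnegative but not a perfect square, so the roots are real and irrational: λ = (-1 ± sqrt(5))/2 ≈ 0.618, -1.618.
Thus the eigenvalues (to 4 decimals) are 0.618 (modulus 0.618); -1.618 (modulus 1.618). The spectral radius is the largest modulus: r(A) = (1 + sqrt(5))/2 ≈ 1.618. (Cross-check: r(A) ≤ ||A||_2 ≈ 6.2429; equality holds whenever A is normal, though it can also hold for some non-normal A.)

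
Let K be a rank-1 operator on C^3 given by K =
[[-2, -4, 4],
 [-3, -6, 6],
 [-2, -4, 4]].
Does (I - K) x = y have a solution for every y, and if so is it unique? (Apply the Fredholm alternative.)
(I - K) is invertible (det(I - K) = 5 ≠ 0), so for every y in C^3 the equation (I - K) x = y has a unique solution.

K has rank 1, so it is an outer product K = u v^T: every row of K is a multiple of one row vector. Reading off the entries, u = (-2, -3, -2) and v = (1, 2, -2) (row i of K equals u_i·v^T). A rank-one matrix u v^T satisfies K u = u (v·u) and kills the (2)-dimensional subspace v^⊥, so its characteristic polynomial is lambda^2 (lambda - v·u) with v·u = tr K = -4. Hence the eigenvalues of I - K are 1 (multiplicity 2) and 1 - (-4) = 5, so det(I - K) = 5. (Direct check: I - K =
[[3, 4, -4],
 [3, 7, -6],
 [2, 4, -3]]
has determinant 5.) The finite-dimensional Fredholm alternative says: either (I - K) is invertible, or ker(I - K) ≠ {0} and then range(I - K) = ker((I - K)^*)^⊥, with dim ker(I - K) = dim ker((I - K)^*). Since det(I - K) ≠ 0, 1 is not an eigenvalue of K and ker(I - K) = {0}, so we are in the first case: for every y there is a unique x = (I - K)^(-1) y. Explicitly, by the Sherman–Morrison formula, (I - u v^T)^(-1) = I + u v^T/(1 - v·u), i.e. (I - K)^(-1) = I + K/(5).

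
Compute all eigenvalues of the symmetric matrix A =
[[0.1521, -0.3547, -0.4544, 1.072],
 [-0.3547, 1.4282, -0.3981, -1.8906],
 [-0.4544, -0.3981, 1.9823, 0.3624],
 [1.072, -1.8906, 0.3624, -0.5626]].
sigma(A) ≈ {-2, 0, 2, 3}

A is real symmetric, so its spectrum consists of real eigenvalues. Expanding the characteristic polynomial of the displayed matrix gives
  det(λ I - A) = p(λ) = λ^4 + (-3)λ^3 + (-4)λ^2 + (12)λ + (0).
Solving p(λ) = 0 yields eigenvalues ≈ -2, 0, 2, 3. (A is shown rounded to 4 decimals, so these recover the underlying integer eigenvalues to within that precision.)
Verification: the trace of A = 3 equals the sum of eigenvalues 3, and det(A) ≈ -0.0001 matches the eigenvalue product 0.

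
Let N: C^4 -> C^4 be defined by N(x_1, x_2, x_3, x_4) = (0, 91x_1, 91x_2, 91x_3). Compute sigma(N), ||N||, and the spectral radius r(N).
sigma(N) = {0}; ||N|| = 91; r(N) = 0. (N is nilpotent with N^4 = 0.)

On C^4, N is a strictly lower-triangular matrix with 91 on the subdiagonal and zeros elsewhere, so its characteristic polynomial is lambda^4 and every eigenvalue is 0: sigma(N) = {0}. For the operator norm, N e_i = 91e_{i+1} for i = 1, ..., 3 and N e_4 = 0, so the singular values of N are 91 (with multiplicity 3) and 0; hence ||N|| = 91. The spectral radius r(N) = max|lambda| = 0. Note ||N|| > r(N) — characteristic of non-normal nilpotent operators. Indeed N^4 = 0.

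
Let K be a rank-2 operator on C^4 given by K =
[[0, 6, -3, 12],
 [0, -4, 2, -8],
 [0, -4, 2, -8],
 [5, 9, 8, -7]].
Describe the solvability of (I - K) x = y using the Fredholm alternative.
(I - K) is invertible (det(I - K) = 100 ≠ 0), so for every y in C^4 the equation (I - K) x = y has a unique solution.

K has rank 2 and factors as K = U V^T = u1 v1^T + u2 v2^T with u1 = (-3, 2, 2, 3), v1 = (1, 1, 2, -3), u2 = (-3, 2, 2, -2), v2 = (-1, -3, -1, -1) (multiplying out reproduces the displayed K). The nonzero eigenvalues of U V^T coincide with those of the 2 x 2 matrix G = V^T U = [[v1·u1, v1·u2], [v2·u1, v2·u2]] = [[-6, 9], [-8, -3]], and by the Sylvester determinant identity det(I_4 - U V^T) = det(I_2 - V^T U) = det([[7, -9], [8, 4]]) = (7)(4) - (-9)(8) = 100. (Direct check: I - K =
[[1, -6, 3, -12],
 [0, 5, -2, 8],
 [0, 4, -1, 8],
 [-5, -9, -8, 8]]
has determinant 100.) The finite-dimensional Fredholm alternative says: either (I - K) is invertible, or ker(I - K) ≠ {0} and then range(I - K) = ker((I - K)^*)^⊥, with dim ker(I - K) = dim ker((I - K)^*). Since det(I - K) ≠ 0, 1 is not an eigenvalue of K and ker(I - K) = {0}, so we are in the first case: for every y there is a unique x = (I - K)^(-1) y. (Explicitly, by the Woodbury identity, (I - U V^T)^(-1) = I + U (I_2 - G)^(-1) V^T.)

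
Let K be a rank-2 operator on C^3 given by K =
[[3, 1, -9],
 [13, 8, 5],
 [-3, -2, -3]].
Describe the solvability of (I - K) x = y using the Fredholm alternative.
(I - K) is invertible (det(I - K) = -46 ≠ 0), so for every y in C^3 the equation (I - K) x = y has a unique solution.

K has rank 2 and factors as K = U V^T = u1 v1^T + u2 v2^T with u1 = (1, -3, 1), v1 = (-3, -2, -3), u2 = (3, 2, 0), v2 = (2, 1, -2) (multiplying out reproduces the displayed K). The nonzero eigenvalues of U V^T coincide with those of the 2 x 2 matrix G = V^T U = [[v1·u1, v1·u2], [v2·u1, v2·u2]] = [[0, -13], [-3, 8]], and by the Sylvester determinant identity det(I_3 - U V^T) = det(I_2 - V^T U) = det([[1, 13], [3, -7]]) = (1)(-7) - (13)(3) = -46. (Direct check: I - K =
[[-2, -1, 9],
 [-13, -7, -5],
 [3, 2, 4]]
has determinant -46.) The finite-dimensional Fredholm alternative says: either (I - K) is invertible, or ker(I - K) ≠ {0} and then range(I - K) = ker((I - K)^*)^⊥, with dim ker(I - K) = dim ker((I - K)^*). Since det(I - K) ≠ 0, 1 is not an eigenvalue of K and ker(I - K) = {0}, so we are in the first case: for every y there is a unique x = (I - K)^(-1) y. (Explicitly, by the Woodbury identity, (I - U V^T)^(-1) = I + U (I_2 - G)^(-1) V^T.)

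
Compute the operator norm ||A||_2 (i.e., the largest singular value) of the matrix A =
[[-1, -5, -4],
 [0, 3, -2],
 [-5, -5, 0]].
||A||_2 ≈ 8.9472 (= sqrt(largest eigenvalue of A^T A))

||A||_2 = sigma_max(A) = sqrt(lambda_max(A^T A)). Form the symmetric matrix M = A^T A =
[[26, 30, 4],
 [30, 59, 14],
 [4, 14, 20]].
Its characteristic polynomial (trace, sum of principal 2x2 minors, determinant of M give the coefficients) is
  p(λ) = det(λ I - M) = λ^3 - 105λ^2 + 2122λ - 10000.
No integer candidate from the rational root theorem (±divisors of 10000) is a root, so the roots are irrational. The cubic discriminant is Δ = 2524616708 > 0, so there are three distinct real roots. p(6) = -832 and p(7) = 52 have opposite signs, so a root lies in (6, 7); Newton's method refines it to λ ≈ 6.9354. p(18) = 8 and p(19) = -728 have opposite signs, so a root lies in (18, 19); Newton's method refines it to λ ≈ 18.0117. p(80) = -240 and p(81) = 4418 have opposite signs, so a root lies in (80, 81); Newton's method refines it to λ ≈ 80.053. Check (Vieta): the three roots sum to 105, matching tr M = 105.
So the eigenvalues of A^T A are ≈ 6.9354, 18.0117, 80.053 (all ≥ 0, as they must be for A^T A). The largest is λ_max ≈ 80.053, hence ||A||_2 = sqrt(λ_max) ≈ 8.9472.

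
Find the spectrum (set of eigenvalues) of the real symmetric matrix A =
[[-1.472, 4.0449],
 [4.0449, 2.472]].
sigma(A) ≈ {-4, 5}

A is real symmetric, so its spectrum consists of real eigenvalues. Expanding the characteristic polynomial of the displayed matrix gives
  det(λ I - A) = p(λ) = λ^2 + (-1)λ + (-20).
Solving p(λ) = 0 yields eigenvalues ≈ -4, 5. (A is shown rounded to 4 decimals, so these recover the underlying integer eigenvalues to within that precision.)
Verification: the trace of A = 1 equals the sum of eigenvalues 1, and det(A) ≈ -20.0000 matches the eigenvalue product -20.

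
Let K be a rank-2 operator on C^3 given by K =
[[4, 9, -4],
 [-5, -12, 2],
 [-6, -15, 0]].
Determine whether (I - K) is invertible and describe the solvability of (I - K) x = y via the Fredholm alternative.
(I - K) is invertible (det(I - K) = 12 ≠ 0), so for every y in C^3 the equation (I - K) x = y has a unique solution.

K has rank 2 and factors as K = U V^T = u1 v1^T + u2 v2^T with u1 = (-1, 2, 3), v1 = (-1, -3, -2), u2 = (-3, 3, 3), v2 = (-1, -2, 2) (multiplying out reproduces the displayed K). The nonzero eigenvalues of U V^T coincide with those of the 2 x 2 matrix G = V^T U = [[v1·u1, v1·u2], [v2·u1, v2·u2]] = [[-11, -12], [3, 3]], and by the Sylvester determinant identity det(I_3 - U V^T) = det(I_2 - V^T U) = det([[12, 12], [-3, -2]]) = (12)(-2) - (12)(-3) = 12. (Direct check: I - K =
[[-3, -9, 4],
 [5, 13, -2],
 [6, 15, 1]]
has determinant 12.) The finite-dimensional Fredholm alternative says: either (I - K) is invertible, or ker(I - K) ≠ {0} and then range(I - K) = ker((I - K)^*)^⊥, with dim ker(I - K) = dim ker((I - K)^*). Since det(I - K) ≠ 0, 1 is not an eigenvalue of K and ker(I - K) = {0}, so we are in the first case: for every y there is a unique x = (I - K)^(-1) y. (Explicitly, by the Woodbury identity, (I - U V^T)^(-1) = I + U (I_2 - G)^(-1) V^T.)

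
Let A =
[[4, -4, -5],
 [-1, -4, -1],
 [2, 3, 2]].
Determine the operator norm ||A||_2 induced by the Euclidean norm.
||A||_2 ≈ 8.3776 (= sqrt(largest eigenvalue of A^T A))

||A||_2 = sigma_max(A) = sqrt(lambda_max(A^T A)). Form the symmetric matrix M = A^T A =
[[21, -6, -15],
 [-6, 41, 30],
 [-15, 30, 30]].
Its characteristic polynomial (trace, sum of principal 2x2 minors, determinant of M give the coefficients) is
  p(λ) = det(λ I - M) = λ^3 - 92λ^2 + 1560λ - 2025.
No integer candidate from the rational root theorem (±divisors of 2025) is a root, so the roots are irrational. The cubic discriminant is Δ = 4225540725 > 0, so there are three distinct real roots. p(1) = -556 and p(2) = 735 have opposite signs, so a root lies in (1, 2); Newton's method refines it to λ ≈ 1.4142. p(20) = 375 and p(21) = -576 have opposite signs, so a root lies in (20, 21); Newton's method refines it to λ ≈ 20.4021. p(70) = -625 and p(71) = 2874 have opposite signs, so a root lies in (70, 71); Newton's method refines it to λ ≈ 70.1837. Check (Vieta): the three roots sum to 92, matching tr M = 92.
So the eigenvalues of A^T A are ≈ 1.4142, 20.4021, 70.1837 (all ≥ 0, as they must be for A^T A). The largest is λ_max ≈ 70.1837, hence ||A||_2 = sqrt(λ_max) ≈ 8.3776.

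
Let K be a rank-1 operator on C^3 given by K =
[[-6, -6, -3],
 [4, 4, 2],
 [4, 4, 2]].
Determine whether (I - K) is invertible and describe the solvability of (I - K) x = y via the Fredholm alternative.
(I - K) is invertible (det(I - K) = 1 ≠ 0), so for every y in C^3 the equation (I - K) x = y has a unique solution.

K has rank 1, so it is an outer product K = u v^T: every row of K is a multiple of one row vector. Reading off the entries, u = (3, -2, -2) and v = (-2, -2, -1) (row i of K equals u_i·v^T). A rank-one matrix u v^T satisfies K u = u (v·u) and kills the (2)-dimensional subspace v^⊥, so its characteristic polynomial is lambda^2 (lambda - v·u) with v·u = tr K = 0. Hence the eigenvalues of I - K are 1 (multiplicity 2) and 1 - (0) = 1, so det(I - K) = 1. (Direct check: I - K =
[[7, 6, 3],
 [-4, -3, -2],
 [-4, -4, -1]]
has determinant 1.) The finite-dimensional Fredholm alternative says: either (I - K) is invertible, or ker(I - K) ≠ {0} and then range(I - K) = ker((I - K)^*)^⊥, with dim ker(I - K) = dim ker((I - K)^*). Since det(I - K) ≠ 0, 1 is not an eigenvalue of K and ker(I - K) = {0}, so we are in the first case: for every y there is a unique x = (I - K)^(-1) y. Explicitly, by the Sherman–Morrison formula, (I - u v^T)^(-1) = I + u v^T/(1 - v·u), i.e. (I - K)^(-1) = I + K.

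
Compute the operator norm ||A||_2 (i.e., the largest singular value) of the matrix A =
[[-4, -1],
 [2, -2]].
||A||_2 = sqrt(20) ≈ 4.4721 (= sqrt(largest eigenvalue of A^T A))

||A||_2 = sigma_max(A) = sqrt(lambda_max(A^T A)). Form the symmetric matrix M = A^T A =
[[20, 0],
 [0, 5]].
Its characteristic polynomial (trace, determinant of M give the coefficients) is
  p(λ) = det(λ I - M) = λ^2 - 25λ + 100.
For λ^2 - 25λ + 100 the discriminant is 225. It is a perfect square (15^2), so the roots are rational: λ = (25 ± 15)/2 = 20, 5.
So the eigenvalues of A^T A are ≈ 5, 20 (all ≥ 0, as they must be for A^T A). The largest is λ_max = 20, hence ||A||_2 = sqrt(λ_max) = sqrt(20) ≈ 4.4721.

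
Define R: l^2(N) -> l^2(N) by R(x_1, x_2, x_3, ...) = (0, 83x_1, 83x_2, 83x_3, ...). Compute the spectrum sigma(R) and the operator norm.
sigma(R) = closed disk {z in C : |z| ≤ 83}; ||R|| = 83

Note R = 83·U where U is the unit right shift (U x)_k = x_{k-1} (with x_0 := 0); so ||R|| = 83||U|| and sigma(R) = 83·sigma(U). ||R x||^2 = sum_{k≥1} |83x_k|^2 = 6889||x||^2, so ||R|| = 83 and sigma(R) ⊂ {|z| ≤ 83}. For any |lambda| < 83, the equation (R - lambda I) x = 0 forces x_1 = 0, then 83x_k = lambda x_{k+1} ⇒ x = 0, so R has no eigenvalues. But (R - lambda I) is not surjective for |lambda| < 83: solving (R - lambda I) x = e_1 would require x_n proportional to (lambda/83)^(-n), which is not in l^2. So every |lambda| < 83 lies in the residual spectrum. The boundary |lambda| = 83 is in the approximate point spectrum (the spectrum is closed). Hence sigma(R) is the closed disk of radius 83.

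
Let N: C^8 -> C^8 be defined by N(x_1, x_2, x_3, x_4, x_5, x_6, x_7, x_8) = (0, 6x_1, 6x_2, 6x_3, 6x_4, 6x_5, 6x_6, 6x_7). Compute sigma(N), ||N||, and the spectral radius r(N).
sigma(N) = {0}; ||N|| = 6; r(N) = 0. (N is nilpotent with N^8 = 0.)

On C^8, N is a strictly lower-triangular matrix with 6 on the subdiagonal and zeros elsewhere, so its characteristic polynomial is lambda^8 and every eigenvalue is 0: sigma(N) = {0}. For the operator norm, N e_i = 6e_{i+1} for i = 1, ..., 7 and N e_8 = 0, so the singular values of N are 6 (with multiplicity 7) and 0; hence ||N|| = 6. The spectral radius r(N) = max|lambda| = 0. Note ||N|| > r(N) — characteristic of non-normal nilpotent operators. Indeed N^8 = 0.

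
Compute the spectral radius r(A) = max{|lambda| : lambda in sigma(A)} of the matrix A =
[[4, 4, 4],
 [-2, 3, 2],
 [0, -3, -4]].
r(A) ≈ 3.5215

The eigenvalues of A are the roots of its characteristic polynomial. With M = A (coefficients from the trace, the sum of principal 2x2 minors, and det A):
  p(λ) = det(λ I - M) = λ^3 - 3λ^2 - 2λ + 32.
No integer candidate from the rational root theorem (±divisors of 32) is a root, so the roots are irrational. The cubic discriminant is Δ = -20668 < 0, so there is one real root and a complex-conjugate pair. p(-3) = -16 and p(-2) = 16 have opposite signs, so a root lies in (-3, -2); Newton's method refines it to λ ≈ -2.5805. Dividing out (λ - (-2.5805)) leaves approximately λ^2 - 5.5805λ + 12.4006. For λ^2 - 5.5805λ + 12.4006 the discriminant is -18.4603. It is negative, so the remaining roots are the complex-conjugate pair λ ≈ 2.7903 ± 2.1483i. Their product equals the constant term, so |λ|^2 ≈ 12.4006 and |λ| ≈ 3.5215.
Thus the eigenvalues (to 4 decimals) are -2.5805 (modulus 2.5805); 2.7903 ± 2.1483i (modulus 3.5215). The spectral radius is the largest modulus: r(A) ≈ 3.5215. (Cross-check: r(A) ≤ ||A||_2 ≈ 8.5759; equality holds whenever A is normal, though it can also hold for some non-normal A.)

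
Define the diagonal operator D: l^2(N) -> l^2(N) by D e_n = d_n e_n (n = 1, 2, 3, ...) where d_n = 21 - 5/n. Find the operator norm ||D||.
||D|| = 21

For a diagonal operator on l^2 with entries d_n, ||D|| = sup_n |d_n|. Here d_1 = 16, d_2 = 37/2, ..., and d_n = 21 - 5/n increases monotonically toward 21. All terms lie in [16, 21), so |d_n| = d_n and the supremum is the limit 21, which is not attained by any individual d_n. Hence ||D|| = 21.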